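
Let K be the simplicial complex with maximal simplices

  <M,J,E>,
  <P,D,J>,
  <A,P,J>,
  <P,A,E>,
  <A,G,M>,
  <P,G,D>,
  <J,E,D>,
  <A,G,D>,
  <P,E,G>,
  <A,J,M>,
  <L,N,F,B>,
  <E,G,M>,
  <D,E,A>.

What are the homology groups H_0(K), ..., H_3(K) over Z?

Take the total order A < B < D < E < F < G < J < L < M < N < P on the vertex set. Then K (dimension 3) consists of the simplices:

  0-simplices (11): A, B, D, E, F, G, J, L, M, N, P
  1-simplices (24): AD, AE, AG, AJ, AM, AP, BF, BL, BN, DE, DG, DJ, DP, EG, EJ, EM, EP, FL, FN, GM, GP, JM, JP, LN
  2-simplices (16): ADE, ADG, AEP, AGM, AJM, AJP, BFL, BFN, BLN, DEJ, DGP, DJP, EGM, EGP, EJM, FLN
  3-simplices (1): BFLN

giving chain groups C_0 ≅ Z^11, C_1 ≅ Z^24, C_2 ≅ Z^16, C_3 ≅ Z^1.

The boundary map ∂_1: C_1 → C_0 maps an edge to its endpoints' difference, ∂[p,q] = q − p.
This gives a 11×24 integer matrix of rank 9; reducing to Smith normal form yields diagonal entries (1,1,1,1,1,1,1,1,1).

The boundary map ∂_2: C_2 → C_1 sends each 2-simplex [p,q,r] to [q,r] − [p,r] + [p,q]. For instance
  ∂AEP = EP − AP + AE,
  ∂ADE = DE − AE + AD.
The 24×16 boundary matrix has rank 15 and Smith normal form diag(1,1,1,1,1,1,1,1,1,1,1,1,1,1,2).

∂_3: C_3 → C_2 sends each 3-simplex σ to the alternating sum Σ_i (−1)^i (σ with its i-th vertex removed). For instance
  ∂BFLN = FLN − BLN + BFN − BFL.
The resulting 16×1 matrix has rank 1, and its Smith normal form has invariant factors (1).

Reading off H_k = ker ∂_k / im ∂_{k+1}:

  H_0: rank C_0 − rank ∂_1 = 11 − 9 = 2, and the invariant factors of ∂_1 are all 1, so H_0 = Z^2.
  H_1: rank ker ∂_1 − rank ∂_2 = (24 − 9) − 15 = 0, and ∂_2 has invariant factor 2 > 1, so H_1 = Z/2.
  H_2: rank ker ∂_2 − rank ∂_3 = (16 − 15) − 1 = 0, and the invariant factors of ∂_3 are all 1, so H_2 = 0.
  H_3: rank ker ∂_3 − rank ∂_4 = (1 − 1) − 0 = 0, and there is no ∂_4, so H_3 = 0.

H_0 ≅ Z^2,  H_1 ≅ Z/2,  H_2 = 0,  H_3 = 0.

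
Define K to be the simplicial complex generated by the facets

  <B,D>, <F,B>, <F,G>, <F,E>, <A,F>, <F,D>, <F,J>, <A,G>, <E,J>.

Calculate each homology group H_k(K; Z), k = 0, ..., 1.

Order the vertices as A < B < D < E < F < G < J. Listing each simplex with vertices in this order, K has dimension 1 with simplices:

  0-simplices (7): A, B, D, E, F, G, J
  1-simplices (9): AF, AG, BD, BF, DF, EF, EJ, FG, FJ

Hence C_0 ≅ Z^7, C_1 ≅ Z^9.

∂_1: C_1 → C_0 maps an edge to its endpoints' difference, ∂[p,q] = q − p.
As a 7×9 matrix over Z this has rank 6, with invariant factors (1,1,1,1,1,1).

Computing H_k = (kernel of ∂_k) / (image of ∂_{k+1}):

  H_0: rank C_0 − rank ∂_1 = 7 − 6 = 1, and the invariant factors of ∂_1 are all 1, so H_0 ≅ Z.
  H_1: rank ker ∂_1 − rank ∂_2 = (9 − 6) − 0 = 3, and there is no ∂_2, so H_1 ≅ Z^3.

As a check, the Euler characteristic is 7 − 9 = -2, which agrees with 1 − 3 = -2.

H_0 = Z,  H_1 = Z^3.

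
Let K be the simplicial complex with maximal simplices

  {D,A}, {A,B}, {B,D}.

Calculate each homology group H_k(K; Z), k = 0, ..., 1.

Fix the vertex order A < B < D and write every simplex with vertices in increasing order. Then dim K = 1 and the simplices of K are:

  0-simplices (3): A, B, D
  1-simplices (3): AB, AD, BD

giving chain groups C_0 ≅ Z^3, C_1 ≅ Z^3.

The boundary map ∂_1: C_1 → C_0 sends each edge [p,q] (with p < q) to q − p. For instance
  ∂BD = D − B.
This gives a 3×3 integer matrix of rank 2; reducing to Smith normal form yields diagonal entries (1,1).

Computing H_k = (kernel of ∂_k) / (image of ∂_{k+1}):

  H_0: rank C_0 − rank ∂_1 = 3 − 2 = 1, and the invariant factors of ∂_1 are all 1, so H_0 ≅ Z.
  H_1: rank ker ∂_1 − rank ∂_2 = (3 − 2) − 0 = 1, and there is no ∂_2, so H_1 ≅ Z.

As a check, the Euler characteristic is 3 − 3 = 0, which agrees with 1 − 1 = 0.

H_0 = Z,  H_1 = Z.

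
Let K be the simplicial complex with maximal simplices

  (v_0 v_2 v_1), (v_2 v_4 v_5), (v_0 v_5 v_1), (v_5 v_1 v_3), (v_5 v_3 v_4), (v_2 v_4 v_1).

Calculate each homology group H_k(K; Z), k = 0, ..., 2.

H_0 ≅ Z,  H_1 ≅ Z,  H_2 = 0.

We work with the vertex ordering v_0 < v_1 < v_2 < v_3 < v_4 < v_5. The simplices of K, each written with vertices in increasing order, are:

  0-simplices (6): [v_0], [v_1], [v_2], [v_3], [v_4], [v_5]
  1-simplices (12): [v_0,v_1], [v_0,v_2], [v_0,v_5], [v_1,v_2], [v_1,v_3], [v_1,v_4], [v_1,v_5], [v_2,v_4], [v_2,v_5], [v_3,v_4], [v_3,v_5], [v_4,v_5]
  2-simplices (6): [v_0,v_1,v_2], [v_0,v_1,v_5], [v_1,v_2,v_4], [v_1,v_3,v_5], [v_2,v_4,v_5], [v_3,v_4,v_5]

so the chain groups are C_0 ≅ Z^6, C_1 ≅ Z^12, C_2 ≅ Z^6.

Boundary ∂_1: C_1 → C_0 sends each edge [p,q] (with p < q) to q − p. For instance
  ∂[v_3,v_4] = [v_4] − [v_3].
The resulting 6×12 matrix has rank 5, and its Smith normal form has invariant factors (1,1,1,1,1).

Boundary ∂_2: C_2 → C_1 acts by ∂[p,q,r] = [q,r] − [p,r] + [p,q]. For instance
  ∂[v_1,v_2,v_4] = [v_2,v_4] − [v_1,v_4] + [v_1,v_2],
  ∂[v_3,v_4,v_5] = [v_4,v_5] − [v_3,v_5] + [v_3,v_4].
This gives a 12×6 integer matrix of rank 6; reducing to Smith normal form yields diagonal entries (1,1,1,1,1,1).

Computing H_k = (kernel of ∂_k) / (image of ∂_{k+1}):

  H_0: rank C_0 − rank ∂_1 = 6 − 5 = 1, and the invariant factors of ∂_1 are all 1, so H_0 = Z.
  H_1: rank ker ∂_1 − rank ∂_2 = (12 − 5) − 6 = 1, and the invariant factors of ∂_2 are all 1, so H_1 = Z.
  H_2: rank ker ∂_2 − rank ∂_3 = (6 − 6) − 0 = 0, and there is no ∂_3, so H_2 = 0.

As a check, the Euler characteristic is 6 − 12 + 6 = 0, which agrees with 1 − 1 + 0 = 0.
(K is a triangulation of the cylinder S^1 x I.)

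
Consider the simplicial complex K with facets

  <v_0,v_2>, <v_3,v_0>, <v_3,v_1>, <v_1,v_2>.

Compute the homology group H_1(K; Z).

We work with the vertex ordering v_0 < v_1 < v_2 < v_3. The simplices of K, each written with vertices in increasing order, are:

  0-simplices (4): [v_0], [v_1], [v_2], [v_3]
  1-simplices (4): [v_0,v_2], [v_0,v_3], [v_1,v_2], [v_1,v_3]

so the chain groups are C_0 ≅ Z^4, C_1 ≅ Z^4.

∂_1: C_1 → C_0 maps an edge to its endpoints' difference, ∂[p,q] = q − p. For instance
  ∂[v_1,v_3] = [v_3] − [v_1].
The resulting 4×4 matrix has rank 3, and its Smith normal form has invariant factors (1,1,1).

From H_k ≅ ker(∂_k) / im(∂_{k+1}) we obtain:

  H_1: rank ker ∂_1 − rank ∂_2 = (4 − 3) − 0 = 1, and there is no ∂_2, so H_1 = Z.

H_1 ≅ Z.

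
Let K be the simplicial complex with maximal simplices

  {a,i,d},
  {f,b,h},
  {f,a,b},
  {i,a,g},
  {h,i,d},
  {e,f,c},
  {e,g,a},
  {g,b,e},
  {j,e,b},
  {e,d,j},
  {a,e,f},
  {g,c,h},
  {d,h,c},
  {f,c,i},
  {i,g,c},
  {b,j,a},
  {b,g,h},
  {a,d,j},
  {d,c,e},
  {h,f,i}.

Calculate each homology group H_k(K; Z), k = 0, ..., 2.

Order the vertices as a < b < c < d < e < f < g < h < i < j. Listing each simplex with vertices in this order, K has dimension 2 with simplices:

  0-simplices (10): a, b, c, d, e, f, g, h, i, j
  1-simplices (30): ab, ad, ae, af, ag, ai, aj, be, bf, bg, bh, bj, cd, ce, cf, cg, ch, ci, de, dh, di, dj, ef, eg, ej, fh, fi, gh, gi, hi
  2-simplices (20): abf, abj, adi, adj, aef, aeg, agi, beg, bej, bfh, bgh, cde, cdh, cef, cfi, cgh, cgi, dej, dhi, fhi

giving chain groups C_0 ≅ Z^10, C_1 ≅ Z^30, C_2 ≅ Z^20.

∂_1: C_1 → C_0 maps an edge to its endpoints' difference, ∂[p,q] = q − p. For instance
  ∂hi = i − h.
The resulting 10×30 matrix has rank 9, and its Smith normal form has invariant factors (1,1,1,1,1,1,1,1,1).

Boundary ∂_2: C_2 → C_1 acts by ∂[p,q,r] = [q,r] − [p,r] + [p,q]. For instance
  ∂adi = di − ai + ad,
  ∂dej = ej − dj + de.
The 30×20 boundary matrix has rank 20 and Smith normal form diag(1,1,1,1,1,1,1,1,1,1,1,1,1,1,1,1,1,1,1,2).

Reading off H_k = ker ∂_k / im ∂_{k+1}:

  H_0: rank C_0 − rank ∂_1 = 10 − 9 = 1, and the invariant factors of ∂_1 are all 1, so H_0 ≅ Z.
  H_1: rank ker ∂_1 − rank ∂_2 = (30 − 9) − 20 = 1, and ∂_2 has invariant factor 2 > 1, so H_1 ≅ Z ⊕ Z_2.
  H_2: rank ker ∂_2 − rank ∂_3 = (20 − 20) − 0 = 0, and there is no ∂_3, so H_2 ≅ 0.

As a check, the Euler characteristic is 10 − 30 + 20 = 0, which agrees with 1 − 1 + 0 = 0.
(K is a triangulation of the Klein bottle.)

H_0 = Z,  H_1 = Z ⊕ Z_2,  H_2 = 0.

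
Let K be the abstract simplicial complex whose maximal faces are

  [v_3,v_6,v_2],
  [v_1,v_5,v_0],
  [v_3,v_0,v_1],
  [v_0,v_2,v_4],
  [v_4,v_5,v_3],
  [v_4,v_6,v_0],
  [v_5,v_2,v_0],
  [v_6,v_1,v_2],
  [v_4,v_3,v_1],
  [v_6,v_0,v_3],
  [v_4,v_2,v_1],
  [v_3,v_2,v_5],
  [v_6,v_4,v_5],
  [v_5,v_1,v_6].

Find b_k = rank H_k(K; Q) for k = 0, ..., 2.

b_0 = 1, b_1 = 2, b_2 = 1.

Order the vertices as v_0 < v_1 < v_2 < v_3 < v_4 < v_5 < v_6. Listing each simplex with vertices in this order, K has dimension 2 with simplices:

  0-simplices (7): [v_0], [v_1], [v_2], [v_3], [v_4], [v_5], [v_6]
  1-simplices (21): (21 of them)
  2-simplices (14): (14 of them)

so the chain groups are C_0 ≅ Z^7, C_1 ≅ Z^21, C_2 ≅ Z^14.

∂_1: C_1 → C_0 maps an edge to its endpoints' difference, ∂[p,q] = q − p. For instance
  ∂[v_3,v_4] = [v_4] − [v_3].
The 7×21 boundary matrix has rank 6 and Smith normal form diag(1,1,1,1,1,1).

Boundary ∂_2: C_2 → C_1 maps a triangle to the signed sum of its edges. For instance
  ∂[v_1,v_2,v_6] = [v_2,v_6] − [v_1,v_6] + [v_1,v_2],
  ∂[v_0,v_1,v_3] = [v_1,v_3] − [v_0,v_3] + [v_0,v_1].
This gives a 21×14 integer matrix of rank 13; reducing to Smith normal form yields diagonal entries (1,1,1,1,1,1,1,1,1,1,1,1,1).

From H_k ≅ ker(∂_k) / im(∂_{k+1}) we obtain:

  H_0: rank C_0 − rank ∂_1 = 7 − 6 = 1, and the invariant factors of ∂_1 are all 1, so H_0 = Z.
  H_1: rank ker ∂_1 − rank ∂_2 = (21 − 6) − 13 = 2, and the invariant factors of ∂_2 are all 1, so H_1 = Z^2.
  H_2: rank ker ∂_2 − rank ∂_3 = (14 − 13) − 0 = 1, and there is no ∂_3, so H_2 = Z.

Hence the Betti numbers are b_0 = 1, b_1 = 2, b_2 = 1.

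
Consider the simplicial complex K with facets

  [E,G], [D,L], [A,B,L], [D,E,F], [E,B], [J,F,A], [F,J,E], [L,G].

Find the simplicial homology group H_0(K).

Order the vertices as A < B < D < E < F < G < J < L. Listing each simplex with vertices in this order, K has dimension 2 with simplices:

  0-simplices (8): A, B, D, E, F, G, J, L
  1-simplices (14): AB, AF, AJ, AL, BE, BL, DE, DF, DL, EF, EG, EJ, FJ, GL
  2-simplices (4): ABL, AFJ, DEF, EFJ

so the chain groups are C_0 ≅ Z^8, C_1 ≅ Z^14, C_2 ≅ Z^4.

The boundary map ∂_1: C_1 → C_0 maps an edge to its endpoints' difference, ∂[p,q] = q − p.
This gives a 8×14 integer matrix of rank 7; reducing to Smith normal form yields diagonal entries (1,1,1,1,1,1,1).

The boundary map ∂_2: C_2 → C_1 sends each 2-simplex [p,q,r] to [q,r] − [p,r] + [p,q]. For instance
  ∂DEF = EF − DF + DE,
  ∂ABL = BL − AL + AB.
This gives a 14×4 integer matrix of rank 4; reducing to Smith normal form yields diagonal entries (1,1,1,1).

Now H_k = ker ∂_k / im ∂_{k+1}, so:

  H_0: rank C_0 − rank ∂_1 = 8 − 7 = 1, and the invariant factors of ∂_1 are all 1, so H_0 = Z.

H_0 ≅ Z.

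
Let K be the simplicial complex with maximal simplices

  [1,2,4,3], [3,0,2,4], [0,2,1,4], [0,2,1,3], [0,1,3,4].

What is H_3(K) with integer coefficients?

H_3 ≅ Z.

Fix the vertex order 0 < 1 < 2 < 3 < 4 and write every simplex with vertices in increasing order. Then dim K = 3 and the simplices of K are:

  0-simplices (5): [0], [1], [2], [3], [4]
  1-simplices (10): [0,1], [0,2], [0,3], [0,4], [1,2], [1,3], [1,4], [2,3], [2,4], [3,4]
  2-simplices (10): [0,1,2], [0,1,3], [0,1,4], [0,2,3], [0,2,4], [0,3,4], [1,2,3], [1,2,4], [1,3,4], [2,3,4]
  3-simplices (5): [0,1,2,3], [0,1,2,4], [0,1,3,4], [0,2,3,4], [1,2,3,4]

so the chain groups are C_0 ≅ Z^5, C_1 ≅ Z^10, C_2 ≅ Z^10, C_3 ≅ Z^5.

Boundary ∂_1: C_1 → C_0 is given by ∂[p,q] = [q] − [p].
The resulting 5×10 matrix has rank 4, and its Smith normal form has invariant factors (1,1,1,1).

The boundary map ∂_2: C_2 → C_1 maps a triangle to the signed sum of its edges. For instance
  ∂[0,2,4] = [2,4] − [0,4] + [0,2],
  ∂[0,3,4] = [3,4] − [0,4] + [0,3].
The resulting 10×10 matrix has rank 6, and its Smith normal form has invariant factors (1,1,1,1,1,1).

∂_3: C_3 → C_2 sends each 3-simplex σ to the alternating sum Σ_i (−1)^i (σ with its i-th vertex removed). For instance
  ∂[0,1,2,3] = [1,2,3] − [0,2,3] + [0,1,3] − [0,1,2],
  ∂[0,1,2,4] = [1,2,4] − [0,2,4] + [0,1,4] − [0,1,2].
The 10×5 boundary matrix has rank 4 and Smith normal form diag(1,1,1,1).

Reading off H_k = ker ∂_k / im ∂_{k+1}:

  H_3: rank ker ∂_3 − rank ∂_4 = (5 − 4) − 0 = 1, and there is no ∂_4, so H_3 ≅ Z.

(K is a triangulation of the 3-sphere S^3.)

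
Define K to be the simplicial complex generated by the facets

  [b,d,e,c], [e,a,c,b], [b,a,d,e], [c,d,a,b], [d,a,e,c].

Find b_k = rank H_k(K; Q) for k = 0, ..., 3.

b_0 = 1, b_1 = 0, b_2 = 0, b_3 = 1.

We work with the vertex ordering a < b < c < d < e. The simplices of K, each written with vertices in increasing order, are:

  0-simplices (5): a, b, c, d, e
  1-simplices (10): ab, ac, ad, ae, bc, bd, be, cd, ce, de
  2-simplices (10): abc, abd, abe, acd, ace, ade, bcd, bce, bde, cde
  3-simplices (5): abcd, abce, abde, acde, bcde

so the chain groups are C_0 ≅ Z^5, C_1 ≅ Z^10, C_2 ≅ Z^10, C_3 ≅ Z^5.

The boundary map ∂_1: C_1 → C_0 maps an edge to its endpoints' difference, ∂[p,q] = q − p. For instance
  ∂ae = e − a.
As a 5×10 matrix over Z this has rank 4, with invariant factors (1,1,1,1).

∂_2: C_2 → C_1 maps a triangle to the signed sum of its edges. For instance
  ∂abc = bc − ac + ab,
  ∂bde = de − be + bd.
As a 10×10 matrix over Z this has rank 6, with invariant factors (1,1,1,1,1,1).

∂_3: C_3 → C_2 sends each 3-simplex σ to the alternating sum Σ_i (−1)^i (σ with its i-th vertex removed). For instance
  ∂abde = bde − ade + abe − abd,
  ∂abce = bce − ace + abe − abc.
The 10×5 boundary matrix has rank 4 and Smith normal form diag(1,1,1,1).

From H_k ≅ ker(∂_k) / im(∂_{k+1}) we obtain:

  H_0: rank C_0 − rank ∂_1 = 5 − 4 = 1, and the invariant factors of ∂_1 are all 1, so H_0 = Z.
  H_1: rank ker ∂_1 − rank ∂_2 = (10 − 4) − 6 = 0, and the invariant factors of ∂_2 are all 1, so H_1 = 0.
  H_2: rank ker ∂_2 − rank ∂_3 = (10 − 6) − 4 = 0, and the invariant factors of ∂_3 are all 1, so H_2 = 0.
  H_3: rank ker ∂_3 − rank ∂_4 = (5 − 4) − 0 = 1, and there is no ∂_4, so H_3 = Z.

Hence the Betti numbers are b_0 = 1, b_1 = 0, b_2 = 0, b_3 = 1.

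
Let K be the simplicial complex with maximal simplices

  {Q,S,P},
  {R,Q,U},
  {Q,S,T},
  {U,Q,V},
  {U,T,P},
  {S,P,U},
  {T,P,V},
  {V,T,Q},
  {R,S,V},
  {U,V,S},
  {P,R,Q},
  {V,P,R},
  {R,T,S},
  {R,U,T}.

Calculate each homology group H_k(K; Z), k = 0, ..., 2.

Take the total order P < Q < R < S < T < U < V on the vertex set. Then K (dimension 2) consists of the simplices:

  0-simplices (7): P, Q, R, S, T, U, V
  1-simplices (21): PQ, PR, PS, PT, PU, PV, QR, QS, QT, QU, QV, RS, RT, RU, RV, ST, SU, SV, TU, TV, UV
  2-simplices (14): PQR, PQS, PRV, PSU, PTU, PTV, QRU, QST, QTV, QUV, RST, RSV, RTU, SUV

giving chain groups C_0 ≅ Z^7, C_1 ≅ Z^21, C_2 ≅ Z^14.

∂_1: C_1 → C_0 sends each edge [p,q] (with p < q) to q − p.
As a 7×21 matrix over Z this has rank 6, with invariant factors (1,1,1,1,1,1).

Boundary ∂_2: C_2 → C_1 acts by ∂[p,q,r] = [q,r] − [p,r] + [p,q]. For instance
  ∂PQR = QR − PR + PQ,
  ∂RTU = TU − RU + RT.
The resulting 21×14 matrix has rank 13, and its Smith normal form has invariant factors (1,1,1,1,1,1,1,1,1,1,1,1,1).

Now H_k = ker ∂_k / im ∂_{k+1}, so:

  H_0: rank C_0 − rank ∂_1 = 7 − 6 = 1, and the invariant factors of ∂_1 are all 1, so H_0 ≅ Z.
  H_1: rank ker ∂_1 − rank ∂_2 = (21 − 6) − 13 = 2, and the invariant factors of ∂_2 are all 1, so H_1 ≅ Z^2.
  H_2: rank ker ∂_2 − rank ∂_3 = (14 − 13) − 0 = 1, and there is no ∂_3, so H_2 ≅ Z.

H_0 = Z,  H_1 = Z^2,  H_2 = Z.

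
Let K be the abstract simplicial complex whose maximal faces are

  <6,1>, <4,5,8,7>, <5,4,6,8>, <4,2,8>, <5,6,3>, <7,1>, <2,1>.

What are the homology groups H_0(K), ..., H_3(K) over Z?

H_0 ≅ Z,  H_1 ≅ Z^2,  H_2 = 0,  H_3 = 0.

Fix the vertex order 1 < 2 < 3 < 4 < 5 < 6 < 7 < 8 and write every simplex with vertices in increasing order. Then dim K = 3 and the simplices of K are:

  0-simplices (8): [1], [2], [3], [4], [5], [6], [7], [8]
  1-simplices (16): [1,2], [1,6], [1,7], [2,4], [2,8], [3,5], [3,6], [4,5], [4,6], [4,7], [4,8], [5,6], [5,7], [5,8], [6,8], [7,8]
  2-simplices (9): [2,4,8], [3,5,6], [4,5,6], [4,5,7], [4,5,8], [4,6,8], [4,7,8], [5,6,8], [5,7,8]
  3-simplices (2): [4,5,6,8], [4,5,7,8]

so the chain groups are C_0 ≅ Z^8, C_1 ≅ Z^16, C_2 ≅ Z^9, C_3 ≅ Z^2.

Boundary ∂_1: C_1 → C_0 maps an edge to its endpoints' difference, ∂[p,q] = q − p. For instance
  ∂[3,6] = [6] − [3].
As a 8×16 matrix over Z this has rank 7, with invariant factors (1,1,1,1,1,1,1).

The boundary map ∂_2: C_2 → C_1 maps a triangle to the signed sum of its edges. For instance
  ∂[4,5,7] = [5,7] − [4,7] + [4,5],
  ∂[4,6,8] = [6,8] − [4,8] + [4,6].
As a 16×9 matrix over Z this has rank 7, with invariant factors (1,1,1,1,1,1,1).

Boundary ∂_3: C_3 → C_2 sends each 3-simplex σ to the alternating sum Σ_i (−1)^i (σ with its i-th vertex removed). For instance
  ∂[4,5,6,8] = [5,6,8] − [4,6,8] + [4,5,8] − [4,5,6],
  ∂[4,5,7,8] = [5,7,8] − [4,7,8] + [4,5,8] − [4,5,7].
As a 9×2 matrix over Z this has rank 2, with invariant factors (1,1).

Reading off H_k = ker ∂_k / im ∂_{k+1}:

  H_0: rank C_0 − rank ∂_1 = 8 − 7 = 1, and the invariant factors of ∂_1 are all 1, so H_0 = Z.
  H_1: rank ker ∂_1 − rank ∂_2 = (16 − 7) − 7 = 2, and the invariant factors of ∂_2 are all 1, so H_1 = Z^2.
  H_2: rank ker ∂_2 − rank ∂_3 = (9 − 7) − 2 = 0, and the invariant factors of ∂_3 are all 1, so H_2 = 0.
  H_3: rank ker ∂_3 − rank ∂_4 = (2 − 2) − 0 = 0, and there is no ∂_4, so H_3 = 0.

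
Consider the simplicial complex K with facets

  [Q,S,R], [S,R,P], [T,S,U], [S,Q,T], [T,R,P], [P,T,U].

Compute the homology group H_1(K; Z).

H_1 = Z.

Order the vertices as P < Q < R < S < T < U. Listing each simplex with vertices in this order, K has dimension 2 with simplices:

  0-simplices (6): P, Q, R, S, T, U
  1-simplices (12): PR, PS, PT, PU, QR, QS, QT, RS, RT, ST, SU, TU
  2-simplices (6): PRS, PRT, PTU, QRS, QST, STU

giving chain groups C_0 ≅ Z^6, C_1 ≅ Z^12, C_2 ≅ Z^6.

∂_1: C_1 → C_0 is given by ∂[p,q] = [q] − [p]. For instance
  ∂QR = R − Q.
The resulting 6×12 matrix has rank 5, and its Smith normal form has invariant factors (1,1,1,1,1).

Boundary ∂_2: C_2 → C_1 acts by ∂[p,q,r] = [q,r] − [p,r] + [p,q]. For instance
  ∂STU = TU − SU + ST,
  ∂QST = ST − QT + QS.
The 12×6 boundary matrix has rank 6 and Smith normal form diag(1,1,1,1,1,1).

Now H_k = ker ∂_k / im ∂_{k+1}, so:

  H_1: rank ker ∂_1 − rank ∂_2 = (12 − 5) − 6 = 1, and the invariant factors of ∂_2 are all 1, so H_1 ≅ Z.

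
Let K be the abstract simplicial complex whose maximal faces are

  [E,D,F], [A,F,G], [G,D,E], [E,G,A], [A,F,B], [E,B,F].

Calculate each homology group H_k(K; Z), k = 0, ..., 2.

We work with the vertex ordering A < B < D < E < F < G. The simplices of K, each written with vertices in increasing order, are:

  0-simplices (6): A, B, D, E, F, G
  1-simplices (12): AB, AE, AF, AG, BE, BF, DE, DF, DG, EF, EG, FG
  2-simplices (6): ABF, AEG, AFG, BEF, DEF, DEG

so the chain groups are C_0 ≅ Z^6, C_1 ≅ Z^12, C_2 ≅ Z^6.

The boundary map ∂_1: C_1 → C_0 is given by ∂[p,q] = [q] − [p]. For instance
  ∂BF = F − B.
The resulting 6×12 matrix has rank 5, and its Smith normal form has invariant factors (1,1,1,1,1).

Boundary ∂_2: C_2 → C_1 acts by ∂[p,q,r] = [q,r] − [p,r] + [p,q]. For instance
  ∂AFG = FG − AG + AF,
  ∂DEF = EF − DF + DE.
The resulting 12×6 matrix has rank 6, and its Smith normal form has invariant factors (1,1,1,1,1,1).

From H_k ≅ ker(∂_k) / im(∂_{k+1}) we obtain:

  H_0: rank C_0 − rank ∂_1 = 6 − 5 = 1, and the invariant factors of ∂_1 are all 1, so H_0 = Z.
  H_1: rank ker ∂_1 − rank ∂_2 = (12 − 5) − 6 = 1, and the invariant factors of ∂_2 are all 1, so H_1 = Z.
  H_2: rank ker ∂_2 − rank ∂_3 = (6 − 6) − 0 = 0, and there is no ∂_3, so H_2 = 0.

As a check, the Euler characteristic is 6 − 12 + 6 = 0, which agrees with 1 − 1 + 0 = 0.

H_0 ≅ Z,  H_1 ≅ Z,  H_2 = 0.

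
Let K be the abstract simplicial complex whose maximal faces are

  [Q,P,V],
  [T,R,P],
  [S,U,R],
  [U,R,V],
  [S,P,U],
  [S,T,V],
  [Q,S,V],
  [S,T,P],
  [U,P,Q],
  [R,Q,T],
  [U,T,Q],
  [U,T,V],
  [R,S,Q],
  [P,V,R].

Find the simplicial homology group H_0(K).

We work with the vertex ordering P < Q < R < S < T < U < V. The simplices of K, each written with vertices in increasing order, are:

  0-simplices (7): P, Q, R, S, T, U, V
  1-simplices (21): PQ, PR, PS, PT, PU, PV, QR, QS, QT, QU, QV, RS, RT, RU, RV, ST, SU, SV, TU, TV, UV
  2-simplices (14): PQU, PQV, PRT, PRV, PST, PSU, QRS, QRT, QSV, QTU, RSU, RUV, STV, TUV

so the chain groups are C_0 ≅ Z^7, C_1 ≅ Z^21, C_2 ≅ Z^14.

Boundary ∂_1: C_1 → C_0 is given by ∂[p,q] = [q] − [p].
This gives a 7×21 integer matrix of rank 6; reducing to Smith normal form yields diagonal entries (1,1,1,1,1,1).

The boundary map ∂_2: C_2 → C_1 maps a triangle to the signed sum of its edges. For instance
  ∂PRV = RV − PV + PR,
  ∂RUV = UV − RV + RU.
This gives a 21×14 integer matrix of rank 13; reducing to Smith normal form yields diagonal entries (1,1,1,1,1,1,1,1,1,1,1,1,1).

Now H_k = ker ∂_k / im ∂_{k+1}, so:

  H_0: rank C_0 − rank ∂_1 = 7 − 6 = 1, and the invariant factors of ∂_1 are all 1, so H_0 = Z.

H_0 = Z.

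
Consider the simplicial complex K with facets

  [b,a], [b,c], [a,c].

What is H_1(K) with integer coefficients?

K has 3 vertices, 3 edges.
rank ∂_1 = 2, rank ∂_2 = 0 ⇒ b_1 = 3 − 2 − 0 = 1. So H_1 = Z.

H_1 = Z.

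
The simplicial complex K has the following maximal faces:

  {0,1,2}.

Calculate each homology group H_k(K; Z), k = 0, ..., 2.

K has 3 vertices, 3 edges, 1 triangle.
rank ∂_0 = 0, rank ∂_1 = 2 ⇒ b_0 = 3 − 0 − 2 = 1; all invariant factors of ∂_1 are 1 so no torsion. So H_0 ≅ Z.
rank ∂_1 = 2, rank ∂_2 = 1 ⇒ b_1 = 3 − 2 − 1 = 0; all invariant factors of ∂_2 are 1 so no torsion. So H_1 ≅ 0.
rank ∂_2 = 1, rank ∂_3 = 0 ⇒ b_2 = 1 − 1 − 0 = 0. So H_2 ≅ 0.

H_0 = Z,  H_1 = 0,  H_2 = 0.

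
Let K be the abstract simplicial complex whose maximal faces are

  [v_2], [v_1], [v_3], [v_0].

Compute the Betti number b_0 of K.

b_0 = 4.

Fix the vertex order v_0 < v_1 < v_2 < v_3 and write every simplex with vertices in increasing order. Then dim K = 0 and the simplices of K are:

  0-simplices (4): [v_0], [v_1], [v_2], [v_3]

Hence C_0 ≅ Z^4.

Now H_k = ker ∂_k / im ∂_{k+1}, so:

  H_0: rank C_0 − rank ∂_1 = 4 − 0 = 4, and there is no ∂_1, so H_0 ≅ Z^4.

Hence the Betti numbers are b_0 = 4.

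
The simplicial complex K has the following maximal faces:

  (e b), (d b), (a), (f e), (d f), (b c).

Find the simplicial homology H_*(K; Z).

H_0 ≅ Z^2,  H_1 ≅ Z.

K has 6 vertices, 5 edges.
rank ∂_0 = 0, rank ∂_1 = 4 ⇒ b_0 = 6 − 0 − 4 = 2; all invariant factors of ∂_1 are 1 so no torsion. So H_0 ≅ Z^2.
rank ∂_1 = 4, rank ∂_2 = 0 ⇒ b_1 = 5 − 4 − 0 = 1. So H_1 ≅ Z.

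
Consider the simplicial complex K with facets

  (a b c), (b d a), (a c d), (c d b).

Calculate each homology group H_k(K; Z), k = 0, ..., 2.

Order the vertices as a < b < c < d. Listing each simplex with vertices in this order, K has dimension 2 with simplices:

  0-simplices (4): a, b, c, d
  1-simplices (6): ab, ac, ad, bc, bd, cd
  2-simplices (4): abc, abd, acd, bcd

Hence C_0 ≅ Z^4, C_1 ≅ Z^6, C_2 ≅ Z^4.

∂_1: C_1 → C_0 maps an edge to its endpoints' difference, ∂[p,q] = q − p.
As a 4×6 matrix over Z this has rank 3, with invariant factors (1,1,1).

Boundary ∂_2: C_2 → C_1 acts by ∂[p,q,r] = [q,r] − [p,r] + [p,q]. For instance
  ∂acd = cd − ad + ac,
  ∂abd = bd − ad + ab.
This gives a 6×4 integer matrix of rank 3; reducing to Smith normal form yields diagonal entries (1,1,1).

From H_k ≅ ker(∂_k) / im(∂_{k+1}) we obtain:

  H_0: rank C_0 − rank ∂_1 = 4 − 3 = 1, and the invariant factors of ∂_1 are all 1, so H_0 ≅ Z.
  H_1: rank ker ∂_1 − rank ∂_2 = (6 − 3) − 3 = 0, and the invariant factors of ∂_2 are all 1, so H_1 ≅ 0.
  H_2: rank ker ∂_2 − rank ∂_3 = (4 − 3) − 0 = 1, and there is no ∂_3, so H_2 ≅ Z.

As a check, the Euler characteristic is 4 − 6 + 4 = 2, which agrees with 1 − 0 + 1 = 2.

H_0 ≅ Z,  H_1 = 0,  H_2 ≅ Z.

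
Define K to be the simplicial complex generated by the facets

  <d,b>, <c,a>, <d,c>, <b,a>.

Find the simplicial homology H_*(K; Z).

Take the total order a < b < c < d on the vertex set. Then K (dimension 1) consists of the simplices:

  0-simplices (4): a, b, c, d
  1-simplices (4): ab, ac, bd, cd

so the chain groups are C_0 ≅ Z^4, C_1 ≅ Z^4.

∂_1: C_1 → C_0 is given by ∂[p,q] = [q] − [p]. For instance
  ∂ab = b − a.
As a 4×4 matrix over Z this has rank 3, with invariant factors (1,1,1).

From H_k ≅ ker(∂_k) / im(∂_{k+1}) we obtain:

  H_0: rank C_0 − rank ∂_1 = 4 − 3 = 1, and the invariant factors of ∂_1 are all 1, so H_0 = Z.
  H_1: rank ker ∂_1 − rank ∂_2 = (4 − 3) − 0 = 1, and there is no ∂_2, so H_1 = Z.

As a check, the Euler characteristic is 4 − 4 = 0, which agrees with 1 − 1 = 0.

H_0 = Z,  H_1 = Z.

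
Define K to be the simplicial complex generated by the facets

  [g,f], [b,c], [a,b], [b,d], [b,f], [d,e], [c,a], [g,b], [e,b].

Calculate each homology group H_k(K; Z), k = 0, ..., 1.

Order the vertices as a < b < c < d < e < f < g. Listing each simplex with vertices in this order, K has dimension 1 with simplices:

  0-simplices (7): a, b, c, d, e, f, g
  1-simplices (9): ab, ac, bc, bd, be, bf, bg, de, fg

so the chain groups are C_0 ≅ Z^7, C_1 ≅ Z^9.

The boundary map ∂_1: C_1 → C_0 maps an edge to its endpoints' difference, ∂[p,q] = q − p.
As a 7×9 matrix over Z this has rank 6, with invariant factors (1,1,1,1,1,1).

Reading off H_k = ker ∂_k / im ∂_{k+1}:

  H_0: rank C_0 − rank ∂_1 = 7 − 6 = 1, and the invariant factors of ∂_1 are all 1, so H_0 = Z.
  H_1: rank ker ∂_1 − rank ∂_2 = (9 − 6) − 0 = 3, and there is no ∂_2, so H_1 = Z^3.

As a check, the Euler characteristic is 7 − 9 = -2, which agrees with 1 − 3 = -2.

H_0 = Z,  H_1 = Z^3.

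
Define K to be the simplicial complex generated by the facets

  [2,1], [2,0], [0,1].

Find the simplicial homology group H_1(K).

H_1 = Z.

Fix the vertex order 0 < 1 < 2 and write every simplex with vertices in increasing order. Then dim K = 1 and the simplices of K are:

  0-simplices (3): [0], [1], [2]
  1-simplices (3): [0,1], [0,2], [1,2]

so the chain groups are C_0 ≅ Z^3, C_1 ≅ Z^3.

The boundary map ∂_1: C_1 → C_0 maps an edge to its endpoints' difference, ∂[p,q] = q − p.
The 3×3 boundary matrix has rank 2 and Smith normal form diag(1,1).

Computing H_k = (kernel of ∂_k) / (image of ∂_{k+1}):

  H_1: rank ker ∂_1 − rank ∂_2 = (3 − 2) − 0 = 1, and there is no ∂_2, so H_1 = Z.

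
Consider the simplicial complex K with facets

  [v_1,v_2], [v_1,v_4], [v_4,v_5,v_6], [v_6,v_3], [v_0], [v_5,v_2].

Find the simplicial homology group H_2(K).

Fix the vertex order v_0 < v_1 < v_2 < v_3 < v_4 < v_5 < v_6 and write every simplex with vertices in increasing order. Then dim K = 2 and the simplices of K are:

  0-simplices (7): [v_0], [v_1], [v_2], [v_3], [v_4], [v_5], [v_6]
  1-simplices (7): [v_1,v_2], [v_1,v_4], [v_2,v_5], [v_3,v_6], [v_4,v_5], [v_4,v_6], [v_5,v_6]
  2-simplices (1): [v_4,v_5,v_6]

so the chain groups are C_0 ≅ Z^7, C_1 ≅ Z^7, C_2 ≅ Z^1.

∂_1: C_1 → C_0 maps an edge to its endpoints' difference, ∂[p,q] = q − p.
The 7×7 boundary matrix has rank 5 and Smith normal form diag(1,1,1,1,1).

The boundary map ∂_2: C_2 → C_1 maps a triangle to the signed sum of its edges. For instance
  ∂[v_4,v_5,v_6] = [v_5,v_6] − [v_4,v_6] + [v_4,v_5].
This gives a 7×1 integer matrix of rank 1; reducing to Smith normal form yields diagonal entries (1).

Computing H_k = (kernel of ∂_k) / (image of ∂_{k+1}):

  H_2: rank ker ∂_2 − rank ∂_3 = (1 − 1) − 0 = 0, and there is no ∂_3, so H_2 = 0.

H_2 = 0.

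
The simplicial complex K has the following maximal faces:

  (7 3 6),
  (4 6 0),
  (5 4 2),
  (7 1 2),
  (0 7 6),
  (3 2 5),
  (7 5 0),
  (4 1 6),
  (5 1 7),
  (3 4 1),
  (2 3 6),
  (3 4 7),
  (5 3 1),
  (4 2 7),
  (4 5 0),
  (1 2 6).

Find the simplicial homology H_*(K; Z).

Order the vertices as 0 < 1 < 2 < 3 < 4 < 5 < 6 < 7. Listing each simplex with vertices in this order, K has dimension 2 with simplices:

  0-simplices (8): [0], [1], [2], [3], [4], [5], [6], [7]
  1-simplices (24): (24 of them)
  2-simplices (16): [0,4,5], [0,4,6], [0,5,7], [0,6,7], [1,2,6], [1,2,7], [1,3,4], [1,3,5], [1,4,6], [1,5,7], [2,3,5], [2,3,6], [2,4,5], [2,4,7], [3,4,7], [3,6,7]

giving chain groups C_0 ≅ Z^8, C_1 ≅ Z^24, C_2 ≅ Z^16.

∂_1: C_1 → C_0 is given by ∂[p,q] = [q] − [p]. For instance
  ∂[2,7] = [7] − [2].
The 8×24 boundary matrix has rank 7 and Smith normal form diag(1,1,1,1,1,1,1).

The boundary map ∂_2: C_2 → C_1 sends each 2-simplex [p,q,r] to [q,r] − [p,r] + [p,q]. For instance
  ∂[0,4,6] = [4,6] − [0,6] + [0,4],
  ∂[0,6,7] = [6,7] − [0,7] + [0,6].
This gives a 24×16 integer matrix of rank 15; reducing to Smith normal form yields diagonal entries (1,1,1,1,1,1,1,1,1,1,1,1,1,1,1).

Reading off H_k = ker ∂_k / im ∂_{k+1}:

  H_0: rank C_0 − rank ∂_1 = 8 − 7 = 1, and the invariant factors of ∂_1 are all 1, so H_0 ≅ Z.
  H_1: rank ker ∂_1 − rank ∂_2 = (24 − 7) − 15 = 2, and the invariant factors of ∂_2 are all 1, so H_1 ≅ Z^2.
  H_2: rank ker ∂_2 − rank ∂_3 = (16 − 15) − 0 = 1, and there is no ∂_3, so H_2 ≅ Z.

(K is a triangulation of the torus T^2.)

H_0 ≅ Z,  H_1 ≅ Z^2,  H_2 ≅ Z.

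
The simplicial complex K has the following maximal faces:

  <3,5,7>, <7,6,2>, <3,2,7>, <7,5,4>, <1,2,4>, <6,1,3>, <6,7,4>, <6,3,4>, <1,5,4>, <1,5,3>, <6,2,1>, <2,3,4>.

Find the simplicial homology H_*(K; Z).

H_0 ≅ Z,  H_1 ≅ Z/2,  H_2 = 0.

K has 7 vertices, 18 edges, 12 triangles.
rank ∂_0 = 0, rank ∂_1 = 6 ⇒ b_0 = 7 − 0 − 6 = 1; all invariant factors of ∂_1 are 1 so no torsion. So H_0 ≅ Z.
rank ∂_1 = 6, rank ∂_2 = 12 ⇒ b_1 = 18 − 6 − 12 = 0; ∂_2 has invariant factor(s) [2] giving torsion. So H_1 ≅ Z/2.
rank ∂_2 = 12, rank ∂_3 = 0 ⇒ b_2 = 12 − 12 − 0 = 0. So H_2 ≅ 0.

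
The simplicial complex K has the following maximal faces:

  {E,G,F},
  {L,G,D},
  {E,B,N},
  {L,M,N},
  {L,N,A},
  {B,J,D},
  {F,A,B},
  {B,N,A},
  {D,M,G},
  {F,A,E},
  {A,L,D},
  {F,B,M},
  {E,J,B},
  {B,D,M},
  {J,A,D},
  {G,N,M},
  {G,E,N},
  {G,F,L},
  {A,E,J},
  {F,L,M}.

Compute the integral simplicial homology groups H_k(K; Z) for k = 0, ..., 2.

H_0 = Z,  H_1 = Z ⊕ Z/2,  H_2 = 0.

We work with the vertex ordering A < B < D < E < F < G < J < L < M < N. The simplices of K, each written with vertices in increasing order, are:

  0-simplices (10): A, B, D, E, F, G, J, L, M, N
  1-simplices (30): AB, AD, AE, AF, AJ, AL, AN, BD, BE, BF, BJ, BM, BN, DG, DJ, DL, DM, EF, EG, EJ, EN, FG, FL, FM, GL, GM, GN, LM, LN, MN
  2-simplices (20): ABF, ABN, ADJ, ADL, AEF, AEJ, ALN, BDJ, BDM, BEJ, BEN, BFM, DGL, DGM, EFG, EGN, FGL, FLM, GMN, LMN

giving chain groups C_0 ≅ Z^10, C_1 ≅ Z^30, C_2 ≅ Z^20.

∂_1: C_1 → C_0 sends each edge [p,q] (with p < q) to q − p.
The 10×30 boundary matrix has rank 9 and Smith normal form diag(1,1,1,1,1,1,1,1,1).

The boundary map ∂_2: C_2 → C_1 sends each 2-simplex [p,q,r] to [q,r] − [p,r] + [p,q]. For instance
  ∂DGM = GM − DM + DG,
  ∂ABN = BN − AN + AB.
The 30×20 boundary matrix has rank 20 and Smith normal form diag(1,1,1,1,1,1,1,1,1,1,1,1,1,1,1,1,1,1,1,2).

From H_k ≅ ker(∂_k) / im(∂_{k+1}) we obtain:

  H_0: rank C_0 − rank ∂_1 = 10 − 9 = 1, and the invariant factors of ∂_1 are all 1, so H_0 = Z.
  H_1: rank ker ∂_1 − rank ∂_2 = (30 − 9) − 20 = 1, and ∂_2 has invariant factor 2 > 1, so H_1 = Z ⊕ Z/2.
  H_2: rank ker ∂_2 − rank ∂_3 = (20 − 20) − 0 = 0, and there is no ∂_3, so H_2 = 0.

(K is a triangulation of the Klein bottle.)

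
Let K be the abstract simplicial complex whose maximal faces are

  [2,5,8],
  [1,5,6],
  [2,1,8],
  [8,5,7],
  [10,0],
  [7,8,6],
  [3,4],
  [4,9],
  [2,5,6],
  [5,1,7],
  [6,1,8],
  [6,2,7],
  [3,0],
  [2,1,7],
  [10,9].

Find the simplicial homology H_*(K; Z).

H_0 ≅ Z^2,  H_1 ≅ Z ⊕ Z/2Z,  H_2 = 0.

Fix the vertex order 0 < 1 < 2 < 3 < 4 < 5 < 6 < 7 < 8 < 9 < 10 and write every simplex with vertices in increasing order. Then dim K = 2 and the simplices of K are:

  0-simplices (11): [0], [1], [2], [3], [4], [5], [6], [7], [8], [9], [10]
  1-simplices (20): [0,3], [0,10], [1,2], [1,5], [1,6], [1,7], [1,8], [2,5], [2,6], [2,7], [2,8], [3,4], [4,9], [5,6], [5,7], [5,8], [6,7], [6,8], [7,8], [9,10]
  2-simplices (10): [1,2,7], [1,2,8], [1,5,6], [1,5,7], [1,6,8], [2,5,6], [2,5,8], [2,6,7], [5,7,8], [6,7,8]

so the chain groups are C_0 ≅ Z^11, C_1 ≅ Z^20, C_2 ≅ Z^10.

Boundary ∂_1: C_1 → C_0 sends each edge [p,q] (with p < q) to q − p. For instance
  ∂[6,7] = [7] − [6].
As a 11×20 matrix over Z this has rank 9, with invariant factors (1,1,1,1,1,1,1,1,1).

The boundary map ∂_2: C_2 → C_1 sends each 2-simplex [p,q,r] to [q,r] − [p,r] + [p,q]. For instance
  ∂[1,5,6] = [5,6] − [1,6] + [1,5],
  ∂[2,5,8] = [5,8] − [2,8] + [2,5].
As a 20×10 matrix over Z this has rank 10, with invariant factors (1,1,1,1,1,1,1,1,1,2).

From H_k ≅ ker(∂_k) / im(∂_{k+1}) we obtain:

  H_0: rank C_0 − rank ∂_1 = 11 − 9 = 2, and the invariant factors of ∂_1 are all 1, so H_0 ≅ Z^2.
  H_1: rank ker ∂_1 − rank ∂_2 = (20 − 9) − 10 = 1, and ∂_2 has invariant factor 2 > 1, so H_1 ≅ Z ⊕ Z/2Z.
  H_2: rank ker ∂_2 − rank ∂_3 = (10 − 10) − 0 = 0, and there is no ∂_3, so H_2 ≅ 0.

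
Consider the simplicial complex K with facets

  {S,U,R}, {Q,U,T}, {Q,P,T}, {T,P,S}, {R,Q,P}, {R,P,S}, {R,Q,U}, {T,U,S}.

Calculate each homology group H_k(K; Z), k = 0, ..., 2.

H_0 = Z,  H_1 = 0,  H_2 = Z.

K has 6 vertices, 12 edges, 8 triangles.
rank ∂_0 = 0, rank ∂_1 = 5 ⇒ b_0 = 6 − 0 − 5 = 1; all invariant factors of ∂_1 are 1 so no torsion. So H_0 ≅ Z.
rank ∂_1 = 5, rank ∂_2 = 7 ⇒ b_1 = 12 − 5 − 7 = 0; all invariant factors of ∂_2 are 1 so no torsion. So H_1 ≅ 0.
rank ∂_2 = 7, rank ∂_3 = 0 ⇒ b_2 = 8 − 7 − 0 = 1. So H_2 ≅ Z.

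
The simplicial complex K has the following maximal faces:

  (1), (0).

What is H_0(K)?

Order the vertices as 0 < 1. Listing each simplex with vertices in this order, K has dimension 0 with simplices:

  0-simplices (2): [0], [1]

Hence C_0 ≅ Z^2.

Now H_k = ker ∂_k / im ∂_{k+1}, so:

  H_0: rank C_0 − rank ∂_1 = 2 − 0 = 2, and there is no ∂_1, so H_0 ≅ Z^2.

(K is a triangulation of a set of 2 points.)

H_0 ≅ Z^2.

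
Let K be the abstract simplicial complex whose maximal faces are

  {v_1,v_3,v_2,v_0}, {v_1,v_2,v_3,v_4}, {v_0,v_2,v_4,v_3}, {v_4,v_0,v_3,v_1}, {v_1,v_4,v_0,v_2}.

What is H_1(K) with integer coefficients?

H_1 = 0.

Order the vertices as v_0 < v_1 < v_2 < v_3 < v_4. Listing each simplex with vertices in this order, K has dimension 3 with simplices:

  0-simplices (5): [v_0], [v_1], [v_2], [v_3], [v_4]
  1-simplices (10): [v_0,v_1], [v_0,v_2], [v_0,v_3], [v_0,v_4], [v_1,v_2], [v_1,v_3], [v_1,v_4], [v_2,v_3], [v_2,v_4], [v_3,v_4]
  2-simplices (10): [v_0,v_1,v_2], [v_0,v_1,v_3], [v_0,v_1,v_4], [v_0,v_2,v_3], [v_0,v_2,v_4], [v_0,v_3,v_4], [v_1,v_2,v_3], [v_1,v_2,v_4], [v_1,v_3,v_4], [v_2,v_3,v_4]
  3-simplices (5): [v_0,v_1,v_2,v_3], [v_0,v_1,v_2,v_4], [v_0,v_1,v_3,v_4], [v_0,v_2,v_3,v_4], [v_1,v_2,v_3,v_4]

so the chain groups are C_0 ≅ Z^5, C_1 ≅ Z^10, C_2 ≅ Z^10, C_3 ≅ Z^5.

The boundary map ∂_1: C_1 → C_0 maps an edge to its endpoints' difference, ∂[p,q] = q − p. For instance
  ∂[v_0,v_1] = [v_1] − [v_0].
The 5×10 boundary matrix has rank 4 and Smith normal form diag(1,1,1,1).

The boundary map ∂_2: C_2 → C_1 acts by ∂[p,q,r] = [q,r] − [p,r] + [p,q]. For instance
  ∂[v_0,v_2,v_4] = [v_2,v_4] − [v_0,v_4] + [v_0,v_2],
  ∂[v_0,v_1,v_2] = [v_1,v_2] − [v_0,v_2] + [v_0,v_1].
The 10×10 boundary matrix has rank 6 and Smith normal form diag(1,1,1,1,1,1).

∂_3: C_3 → C_2 sends each 3-simplex σ to the alternating sum Σ_i (−1)^i (σ with its i-th vertex removed). For instance
  ∂[v_0,v_1,v_2,v_4] = [v_1,v_2,v_4] − [v_0,v_2,v_4] + [v_0,v_1,v_4] − [v_0,v_1,v_2],
  ∂[v_0,v_1,v_2,v_3] = [v_1,v_2,v_3] − [v_0,v_2,v_3] + [v_0,v_1,v_3] − [v_0,v_1,v_2].
This gives a 10×5 integer matrix of rank 4; reducing to Smith normal form yields diagonal entries (1,1,1,1).

From H_k ≅ ker(∂_k) / im(∂_{k+1}) we obtain:

  H_1: rank ker ∂_1 − rank ∂_2 = (10 − 4) − 6 = 0, and the invariant factors of ∂_2 are all 1, so H_1 ≅ 0.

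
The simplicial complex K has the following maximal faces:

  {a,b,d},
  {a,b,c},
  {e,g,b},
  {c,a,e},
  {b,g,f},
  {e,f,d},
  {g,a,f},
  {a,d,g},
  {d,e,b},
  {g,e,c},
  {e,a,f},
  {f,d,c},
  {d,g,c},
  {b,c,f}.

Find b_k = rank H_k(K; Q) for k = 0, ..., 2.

b_0 = 1, b_1 = 2, b_2 = 1.

Order the vertices as a < b < c < d < e < f < g. Listing each simplex with vertices in this order, K has dimension 2 with simplices:

  0-simplices (7): a, b, c, d, e, f, g
  1-simplices (21): ab, ac, ad, ae, af, ag, bc, bd, be, bf, bg, cd, ce, cf, cg, de, df, dg, ef, eg, fg
  2-simplices (14): abc, abd, ace, adg, aef, afg, bcf, bde, beg, bfg, cdf, cdg, ceg, def

giving chain groups C_0 ≅ Z^7, C_1 ≅ Z^21, C_2 ≅ Z^14.

The boundary map ∂_1: C_1 → C_0 sends each edge [p,q] (with p < q) to q − p.
As a 7×21 matrix over Z this has rank 6, with invariant factors (1,1,1,1,1,1).

∂_2: C_2 → C_1 maps a triangle to the signed sum of its edges. For instance
  ∂cdg = dg − cg + cd,
  ∂ceg = eg − cg + ce.
The 21×14 boundary matrix has rank 13 and Smith normal form diag(1,1,1,1,1,1,1,1,1,1,1,1,1).

Now H_k = ker ∂_k / im ∂_{k+1}, so:

  H_0: rank C_0 − rank ∂_1 = 7 − 6 = 1, and the invariant factors of ∂_1 are all 1, so H_0 = Z.
  H_1: rank ker ∂_1 − rank ∂_2 = (21 − 6) − 13 = 2, and the invariant factors of ∂_2 are all 1, so H_1 = Z^2.
  H_2: rank ker ∂_2 − rank ∂_3 = (14 − 13) − 0 = 1, and there is no ∂_3, so H_2 = Z.

As a check, the Euler characteristic is 7 − 21 + 14 = 0, which agrees with 1 − 2 + 1 = 0.

Hence the Betti numbers are b_0 = 1, b_1 = 2, b_2 = 1.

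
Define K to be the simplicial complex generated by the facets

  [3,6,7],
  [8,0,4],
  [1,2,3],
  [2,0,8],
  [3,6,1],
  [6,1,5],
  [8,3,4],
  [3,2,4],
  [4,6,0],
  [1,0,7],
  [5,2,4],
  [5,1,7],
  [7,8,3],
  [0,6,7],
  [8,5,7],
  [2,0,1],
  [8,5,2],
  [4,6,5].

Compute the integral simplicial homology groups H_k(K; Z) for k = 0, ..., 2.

H_0 = Z,  H_1 = Z × Z/2,  H_2 = 0.

Order the vertices as 0 < 1 < 2 < 3 < 4 < 5 < 6 < 7 < 8. Listing each simplex with vertices in this order, K has dimension 2 with simplices:

  0-simplices (9): [0], [1], [2], [3], [4], [5], [6], [7], [8]
  1-simplices (27): (27 of them)
  2-simplices (18): [0,1,2], [0,1,7], [0,2,8], [0,4,6], [0,4,8], [0,6,7], [1,2,3], [1,3,6], [1,5,6], [1,5,7], [2,3,4], [2,4,5], [2,5,8], [3,4,8], [3,6,7], [3,7,8], [4,5,6], [5,7,8]

Hence C_0 ≅ Z^9, C_1 ≅ Z^27, C_2 ≅ Z^18.

∂_1: C_1 → C_0 maps an edge to its endpoints' difference, ∂[p,q] = q − p. For instance
  ∂[5,8] = [8] − [5].
This gives a 9×27 integer matrix of rank 8; reducing to Smith normal form yields diagonal entries (1,1,1,1,1,1,1,1).

Boundary ∂_2: C_2 → C_1 sends each 2-simplex [p,q,r] to [q,r] − [p,r] + [p,q]. For instance
  ∂[3,6,7] = [6,7] − [3,7] + [3,6],
  ∂[3,4,8] = [4,8] − [3,8] + [3,4].
As a 27×18 matrix over Z this has rank 18, with invariant factors (1,1,1,1,1,1,1,1,1,1,1,1,1,1,1,1,1,2).

Reading off H_k = ker ∂_k / im ∂_{k+1}:

  H_0: rank C_0 − rank ∂_1 = 9 − 8 = 1, and the invariant factors of ∂_1 are all 1, so H_0 ≅ Z.
  H_1: rank ker ∂_1 − rank ∂_2 = (27 − 8) − 18 = 1, and ∂_2 has invariant factor 2 > 1, so H_1 ≅ Z × Z/2.
  H_2: rank ker ∂_2 − rank ∂_3 = (18 − 18) − 0 = 0, and there is no ∂_3, so H_2 ≅ 0.

As a check, the Euler characteristic is 9 − 27 + 18 = 0, which agrees with 1 − 1 + 0 = 0.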